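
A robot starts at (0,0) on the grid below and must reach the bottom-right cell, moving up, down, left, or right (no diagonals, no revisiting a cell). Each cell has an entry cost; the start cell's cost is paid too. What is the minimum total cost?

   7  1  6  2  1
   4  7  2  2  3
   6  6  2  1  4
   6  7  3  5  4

27

Path [0,0] -> [0,1] -> [0,2] -> [0,3] -> [1,3] -> [2,3] -> [2,4] -> [3,4]: 7 + 1 + 6 + 2 + 2 + 1 + 4 + 4 = 27.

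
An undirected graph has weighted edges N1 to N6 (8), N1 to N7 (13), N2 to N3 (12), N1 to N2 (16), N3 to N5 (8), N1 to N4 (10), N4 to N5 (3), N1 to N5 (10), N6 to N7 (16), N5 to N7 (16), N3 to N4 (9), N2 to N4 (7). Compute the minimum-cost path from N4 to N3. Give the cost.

Comparing a few candidate routes:
N4 → N2 → N3: 7 + 12 = 19
N4 → N3: 9
N4 → N5 → N3: 3 + 8 = 11
The minimum is 9.

9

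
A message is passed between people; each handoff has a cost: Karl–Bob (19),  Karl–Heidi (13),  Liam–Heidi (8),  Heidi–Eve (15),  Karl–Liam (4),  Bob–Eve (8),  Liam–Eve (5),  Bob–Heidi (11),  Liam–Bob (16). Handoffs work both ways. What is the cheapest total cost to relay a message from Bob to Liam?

13

Comparing a few candidate routes:
Bob-Eve-Liam: 8 + 5 = 13
Bob-Heidi-Liam: 11 + 8 = 19
Bob-Liam: 16
Bob-Karl-Liam: 19 + 4 = 23
Best route has total 13.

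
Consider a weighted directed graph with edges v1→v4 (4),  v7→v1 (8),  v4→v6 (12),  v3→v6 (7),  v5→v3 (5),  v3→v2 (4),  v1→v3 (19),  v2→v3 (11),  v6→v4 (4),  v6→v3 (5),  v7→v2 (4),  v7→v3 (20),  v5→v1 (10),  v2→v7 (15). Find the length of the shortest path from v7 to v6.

Candidate routes:
v7 - v2 - v3 - v6: 4 + 11 + 7 = 22
v7 - v1 - v4 - v6: 8 + 4 + 12 = 24
v7 - v1 - v3 - v6: 8 + 19 + 7 = 34
v7 - v3 - v6: 20 + 7 = 27
The minimum is 22.

22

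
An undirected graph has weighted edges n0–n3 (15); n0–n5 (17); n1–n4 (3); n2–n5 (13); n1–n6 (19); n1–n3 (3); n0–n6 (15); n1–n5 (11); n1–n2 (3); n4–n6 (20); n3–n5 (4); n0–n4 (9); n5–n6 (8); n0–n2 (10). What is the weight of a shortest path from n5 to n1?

A few of the n5→n1 routes:
n5 - n1: 11
n5 - n2 - n1: 13 + 3 = 16
n5 - n6 - n1: 8 + 19 = 27
n5 - n0 - n4 - n1: 17 + 9 + 3 = 29
n5 - n0 - n2 - n1: 17 + 10 + 3 = 30
n5 - n3 - n1: 4 + 3 = 7
The minimum is 7.

7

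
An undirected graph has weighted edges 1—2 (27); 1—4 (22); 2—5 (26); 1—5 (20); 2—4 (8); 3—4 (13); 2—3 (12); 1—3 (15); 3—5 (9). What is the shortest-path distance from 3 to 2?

12

A few of the 3→2 routes:
3→5→2: 9 + 26 = 35
3→2: 12
3→4→2: 13 + 8 = 21
The minimum is 12.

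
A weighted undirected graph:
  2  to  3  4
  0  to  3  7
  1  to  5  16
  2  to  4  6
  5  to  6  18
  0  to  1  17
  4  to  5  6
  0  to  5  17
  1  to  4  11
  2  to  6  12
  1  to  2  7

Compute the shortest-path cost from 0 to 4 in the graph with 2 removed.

23

Candidate routes:
0 → 1 → 4: 17 + 11 = 28
0 → 1 → 5 → 4: 17 + 16 + 6 = 39
0 → 5 → 4: 17 + 6 = 23
0 → 5 → 1 → 4: 17 + 16 + 11 = 44
Shortest: 23.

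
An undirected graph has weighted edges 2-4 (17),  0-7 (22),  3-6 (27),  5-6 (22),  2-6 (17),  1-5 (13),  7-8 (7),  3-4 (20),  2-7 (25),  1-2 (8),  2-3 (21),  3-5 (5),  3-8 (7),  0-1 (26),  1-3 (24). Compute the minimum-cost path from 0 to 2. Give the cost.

Comparing a few candidate routes:
0 -> 7 -> 8 -> 3 -> 1 -> 2: 22 + 7 + 7 + 24 + 8 = 68
0 -> 1 -> 5 -> 3 -> 2: 26 + 13 + 5 + 21 = 65
0 -> 1 -> 2: 26 + 8 = 34
0 -> 7 -> 2: 22 + 25 = 47
0 -> 7 -> 8 -> 3 -> 2: 22 + 7 + 7 + 21 = 57
0 -> 7 -> 8 -> 3 -> 5 -> 1 -> 2: 22 + 7 + 7 + 5 + 13 + 8 = 62
The minimum is 34.

34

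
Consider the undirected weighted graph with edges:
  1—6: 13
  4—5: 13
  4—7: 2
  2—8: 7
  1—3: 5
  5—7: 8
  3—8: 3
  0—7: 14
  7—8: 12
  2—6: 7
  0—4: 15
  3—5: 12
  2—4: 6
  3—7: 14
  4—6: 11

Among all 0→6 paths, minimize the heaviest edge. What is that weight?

14

A few of the 0→6 routes:
0 - 7 - 4 - 5 - 3 - 1 - 6: max(14, 2, 13, 12, 5, 13) = 14
0 - 7 - 4 - 6: max(14, 2, 11) = 14
0 - 7 - 4 - 2 - 8 - 3 - 1 - 6: max(14, 2, 6, 7, 3, 5, 13) = 14
0 - 7 - 4 - 5 - 3 - 8 - 2 - 6: max(14, 2, 13, 12, 3, 7, 7) = 14
0 - 7 - 4 - 2 - 6: max(14, 2, 6, 7) = 14
Best route has worst link 14.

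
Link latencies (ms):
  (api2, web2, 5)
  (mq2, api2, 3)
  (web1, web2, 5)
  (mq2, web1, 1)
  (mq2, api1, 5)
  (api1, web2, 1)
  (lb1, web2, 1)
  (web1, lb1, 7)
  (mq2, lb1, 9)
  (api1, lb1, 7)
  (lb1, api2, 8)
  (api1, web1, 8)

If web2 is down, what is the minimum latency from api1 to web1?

A few of the api1→web1 routes:
api1→web1: 8
api1→mq2→web1: 5 + 1 = 6
api1→mq2→lb1→web1: 5 + 9 + 7 = 21
api1→lb1→api2→mq2→web1: 7 + 8 + 3 + 1 = 19
api1→lb1→web1: 7 + 7 = 14
api1→lb1→mq2→web1: 7 + 9 + 1 = 17
Best route has total 6 ms.

6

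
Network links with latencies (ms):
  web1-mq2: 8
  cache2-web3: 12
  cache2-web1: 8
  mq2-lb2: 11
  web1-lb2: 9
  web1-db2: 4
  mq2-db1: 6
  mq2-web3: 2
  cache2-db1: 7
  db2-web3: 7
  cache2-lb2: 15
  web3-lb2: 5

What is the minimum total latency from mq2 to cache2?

13

A few of the mq2→cache2 routes:
mq2 → web3 → cache2: 2 + 12 = 14
mq2 → web3 → lb2 → cache2: 2 + 5 + 15 = 22
mq2 → web3 → db2 → web1 → cache2: 2 + 7 + 4 + 8 = 21
mq2 → web1 → cache2: 8 + 8 = 16
mq2 → web3 → lb2 → web1 → cache2: 2 + 5 + 9 + 8 = 24
mq2 → db1 → cache2: 6 + 7 = 13
Best route has total 13 ms.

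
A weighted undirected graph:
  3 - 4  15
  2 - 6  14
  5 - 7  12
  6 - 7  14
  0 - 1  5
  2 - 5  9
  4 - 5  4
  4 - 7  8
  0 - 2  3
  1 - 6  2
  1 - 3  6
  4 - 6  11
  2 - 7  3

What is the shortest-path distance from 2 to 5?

A few of the 2→5 routes:
2 - 7 - 5: 3 + 12 = 15
2 - 7 - 4 - 5: 3 + 8 + 4 = 15
2 - 5: 9
2 - 0 - 1 - 6 - 4 - 5: 3 + 5 + 2 + 11 + 4 = 25
Best route has total 9.

9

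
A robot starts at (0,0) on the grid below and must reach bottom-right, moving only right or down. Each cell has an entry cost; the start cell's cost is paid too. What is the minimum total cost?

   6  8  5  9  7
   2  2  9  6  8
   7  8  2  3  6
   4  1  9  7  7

36

Best path: r0c0 r1c0 r1c1 r2c1 r2c2 r2c3 r2c4 r3c4
Cost: 6 + 2 + 2 + 8 + 2 + 3 + 6 + 7 = 36
(Top row then right column would cost 56.)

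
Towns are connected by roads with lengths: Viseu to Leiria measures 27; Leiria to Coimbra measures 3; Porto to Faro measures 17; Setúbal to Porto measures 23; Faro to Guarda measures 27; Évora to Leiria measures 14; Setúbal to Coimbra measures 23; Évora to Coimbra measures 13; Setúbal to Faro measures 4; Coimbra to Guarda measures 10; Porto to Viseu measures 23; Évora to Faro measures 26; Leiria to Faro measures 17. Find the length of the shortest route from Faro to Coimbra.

20

Comparing a few candidate routes:
Faro→Guarda→Coimbra: 27 + 10 = 37
Faro→Setúbal→Coimbra: 4 + 23 = 27
Faro→Leiria→Coimbra: 17 + 3 = 20
Faro→Évora→Coimbra: 26 + 13 = 39
Best route has total 20.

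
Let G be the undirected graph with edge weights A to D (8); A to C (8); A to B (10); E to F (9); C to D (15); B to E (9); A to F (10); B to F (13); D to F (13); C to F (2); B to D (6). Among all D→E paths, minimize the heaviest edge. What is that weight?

9

A few of the D→E routes:
D - B - A - F - E: max(6, 10, 10, 9) = 10
D - B - A - C - F - E: max(6, 10, 8, 2, 9) = 10
D - A - B - E: max(8, 10, 9) = 10
D - A - F - E: max(8, 10, 9) = 10
D - A - C - F - E: max(8, 8, 2, 9) = 9
D - B - E: max(6, 9) = 9
The minimum achievable maximum is 9.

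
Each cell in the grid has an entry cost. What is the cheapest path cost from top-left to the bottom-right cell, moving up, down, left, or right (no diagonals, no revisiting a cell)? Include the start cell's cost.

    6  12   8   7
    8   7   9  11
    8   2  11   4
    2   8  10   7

Path r0c0 r1c0 r1c1 r2c1 r2c2 r2c3 r3c3: 6 + 8 + 7 + 2 + 11 + 4 + 7 = 45.

45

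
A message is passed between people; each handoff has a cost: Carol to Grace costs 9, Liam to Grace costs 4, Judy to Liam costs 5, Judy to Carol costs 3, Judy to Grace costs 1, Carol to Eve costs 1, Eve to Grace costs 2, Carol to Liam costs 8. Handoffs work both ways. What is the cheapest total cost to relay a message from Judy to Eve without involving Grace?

Routes from Judy to Eve avoiding Grace:
Judy → Carol → Eve: 3 + 1 = 4
Judy → Liam → Carol → Eve: 5 + 8 + 1 = 14
Best route has total 4.

4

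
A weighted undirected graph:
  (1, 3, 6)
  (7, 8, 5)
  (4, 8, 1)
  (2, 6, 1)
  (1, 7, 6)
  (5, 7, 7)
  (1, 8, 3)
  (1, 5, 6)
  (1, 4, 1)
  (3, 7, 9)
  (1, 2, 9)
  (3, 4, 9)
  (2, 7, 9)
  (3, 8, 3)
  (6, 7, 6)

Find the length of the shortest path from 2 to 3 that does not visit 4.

Some routes from 2 to 3 avoiding 4:
2 → 6 → 7 → 3: 1 + 6 + 9 = 16
2 → 7 → 8 → 3: 9 + 5 + 3 = 17
2 → 1 → 8 → 3: 9 + 3 + 3 = 15
2 → 6 → 7 → 8 → 3: 1 + 6 + 5 + 3 = 15
2 → 1 → 3: 9 + 6 = 15
Best route has total 15.

15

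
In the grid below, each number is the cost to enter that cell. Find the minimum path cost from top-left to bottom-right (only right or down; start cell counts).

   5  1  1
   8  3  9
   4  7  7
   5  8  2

25

Best path: (0,0)→(0,1)→(0,2)→(1,2)→(2,2)→(3,2)
Cost: 5 + 1 + 1 + 9 + 7 + 2 = 25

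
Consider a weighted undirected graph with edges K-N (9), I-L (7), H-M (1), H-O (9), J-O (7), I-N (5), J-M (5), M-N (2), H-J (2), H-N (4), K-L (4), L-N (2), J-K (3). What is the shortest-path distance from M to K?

6

A few of the M→K routes:
M → N → L → K: 2 + 2 + 4 = 8
M → H → J → K: 1 + 2 + 3 = 6
M → J → K: 5 + 3 = 8
The minimum is 6.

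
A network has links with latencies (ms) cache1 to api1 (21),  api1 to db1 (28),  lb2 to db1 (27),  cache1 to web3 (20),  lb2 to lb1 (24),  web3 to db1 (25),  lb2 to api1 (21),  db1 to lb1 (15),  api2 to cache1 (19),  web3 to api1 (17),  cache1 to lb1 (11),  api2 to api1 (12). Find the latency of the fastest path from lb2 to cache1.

35

A few of the lb2→cache1 routes:
lb2→db1→web3→cache1: 27 + 25 + 20 = 72
lb2→api1→cache1: 21 + 21 = 42
lb2→api1→api2→cache1: 21 + 12 + 19 = 52
lb2→api1→web3→cache1: 21 + 17 + 20 = 58
lb2→db1→lb1→cache1: 27 + 15 + 11 = 53
lb2→lb1→cache1: 24 + 11 = 35
Best route has total 35 ms.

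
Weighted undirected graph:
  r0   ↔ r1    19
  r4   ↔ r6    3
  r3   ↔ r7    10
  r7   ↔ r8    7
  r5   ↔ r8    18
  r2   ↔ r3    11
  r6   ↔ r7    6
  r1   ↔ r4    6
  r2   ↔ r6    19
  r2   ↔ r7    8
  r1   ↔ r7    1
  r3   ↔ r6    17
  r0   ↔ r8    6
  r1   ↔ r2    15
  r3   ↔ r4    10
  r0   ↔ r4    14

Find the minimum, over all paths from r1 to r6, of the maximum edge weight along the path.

6

Comparing a few candidate routes:
r1 → r7 → r6: max(1, 6) = 6
r1 → r4 → r6: max(6, 3) = 6
r1 → r4 → r3 → r7 → r6: max(6, 10, 10, 6) = 10
r1 → r7 → r3 → r4 → r6: max(1, 10, 10, 3) = 10
Best route has worst link 6.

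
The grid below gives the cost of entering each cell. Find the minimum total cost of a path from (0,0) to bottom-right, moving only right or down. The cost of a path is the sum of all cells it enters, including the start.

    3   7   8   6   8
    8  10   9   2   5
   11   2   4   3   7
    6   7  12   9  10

46

Best path: [0,0]→[0,1]→[0,2]→[0,3]→[1,3]→[2,3]→[2,4]→[3,4]
Cost: 3 + 7 + 8 + 6 + 2 + 3 + 7 + 10 = 46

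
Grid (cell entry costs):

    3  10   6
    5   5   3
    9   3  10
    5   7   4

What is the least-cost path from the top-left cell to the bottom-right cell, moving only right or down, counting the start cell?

One optimal route is [0,0] [1,0] [1,1] [2,1] [3,1] [3,2].
Its cost is 3 + 5 + 5 + 3 + 7 + 4 = 27.
For comparison, the top-then-right route costs 36.

27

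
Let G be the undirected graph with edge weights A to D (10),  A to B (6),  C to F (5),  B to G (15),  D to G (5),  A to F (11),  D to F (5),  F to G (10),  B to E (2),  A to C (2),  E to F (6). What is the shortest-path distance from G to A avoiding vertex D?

A few of the G→A routes:
G→B→A: 15 + 6 = 21
G→F→C→A: 10 + 5 + 2 = 17
G→F→A: 10 + 11 = 21
G→F→E→B→A: 10 + 6 + 2 + 6 = 24
G→B→E→F→C→A: 15 + 2 + 6 + 5 + 2 = 30
The minimum is 17.

17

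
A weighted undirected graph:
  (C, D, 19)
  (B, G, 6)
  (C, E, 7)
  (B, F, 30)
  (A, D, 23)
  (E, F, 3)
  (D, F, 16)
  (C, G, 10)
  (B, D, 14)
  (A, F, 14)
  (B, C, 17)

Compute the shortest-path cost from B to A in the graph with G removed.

A few of the B→A routes:
B→F→A: 30 + 14 = 44
B→D→A: 14 + 23 = 37
B→D→F→A: 14 + 16 + 14 = 44
B→C→E→F→A: 17 + 7 + 3 + 14 = 41
The minimum is 37.

37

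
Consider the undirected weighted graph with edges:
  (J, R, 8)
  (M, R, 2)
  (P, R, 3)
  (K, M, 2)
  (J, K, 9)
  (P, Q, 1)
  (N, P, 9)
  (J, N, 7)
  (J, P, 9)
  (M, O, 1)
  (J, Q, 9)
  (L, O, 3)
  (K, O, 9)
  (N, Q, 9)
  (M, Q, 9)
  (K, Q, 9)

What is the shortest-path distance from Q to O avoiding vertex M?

18

Some routes from Q to O avoiding M:
Q → P → J → K → O: 1 + 9 + 9 + 9 = 28
Q → J → K → O: 9 + 9 + 9 = 27
Q → P → R → J → K → O: 1 + 3 + 8 + 9 + 9 = 30
Q → K → O: 9 + 9 = 18
Q → N → J → K → O: 9 + 7 + 9 + 9 = 34
Best route has total 18.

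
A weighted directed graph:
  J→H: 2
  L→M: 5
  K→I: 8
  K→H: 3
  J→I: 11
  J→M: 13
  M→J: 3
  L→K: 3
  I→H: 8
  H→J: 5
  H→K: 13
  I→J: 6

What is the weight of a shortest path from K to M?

21

Paths from K to M:
K - H - J - M: 3 + 5 + 13 = 21
K - I - H - J - M: 8 + 8 + 5 + 13 = 34
K - I - J - M: 8 + 6 + 13 = 27
The minimum is 21.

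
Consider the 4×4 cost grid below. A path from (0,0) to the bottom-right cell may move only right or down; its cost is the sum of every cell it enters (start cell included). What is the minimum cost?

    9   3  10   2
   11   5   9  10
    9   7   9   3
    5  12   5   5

41

Cheapest: r0c0 -> r0c1 -> r1c1 -> r2c1 -> r2c2 -> r2c3 -> r3c3
  9 + 3 + 5 + 7 + 9 + 3 + 5 = 41
(Top row then right column would cost 42.)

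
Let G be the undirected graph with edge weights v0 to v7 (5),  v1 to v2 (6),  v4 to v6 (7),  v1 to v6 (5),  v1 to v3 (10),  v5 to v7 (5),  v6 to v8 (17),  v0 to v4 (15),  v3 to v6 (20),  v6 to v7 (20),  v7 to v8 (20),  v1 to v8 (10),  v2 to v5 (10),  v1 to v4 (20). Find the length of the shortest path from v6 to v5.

21

Checking several routes:
v6→v1→v8→v7→v5: 5 + 10 + 20 + 5 = 40
v6→v1→v2→v5: 5 + 6 + 10 = 21
v6→v8→v7→v5: 17 + 20 + 5 = 42
v6→v7→v5: 20 + 5 = 25
v6→v4→v0→v7→v5: 7 + 15 + 5 + 5 = 32
The minimum is 21.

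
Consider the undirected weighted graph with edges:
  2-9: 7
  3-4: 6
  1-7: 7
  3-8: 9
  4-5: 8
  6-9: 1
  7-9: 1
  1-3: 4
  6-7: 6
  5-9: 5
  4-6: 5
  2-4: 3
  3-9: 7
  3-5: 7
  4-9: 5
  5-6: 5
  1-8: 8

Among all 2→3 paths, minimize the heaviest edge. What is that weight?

A few of the 2→3 routes:
2 - 9 - 6 - 7 - 1 - 3: max(7, 1, 6, 7, 4) = 7
2 - 9 - 6 - 5 - 3: max(7, 1, 5, 7) = 7
2 - 4 - 3: max(3, 6) = 6
2 - 9 - 6 - 4 - 3: max(7, 1, 5, 6) = 7
2 - 9 - 5 - 6 - 4 - 3: max(7, 5, 5, 5, 6) = 7
Smallest bottleneck: 6.

6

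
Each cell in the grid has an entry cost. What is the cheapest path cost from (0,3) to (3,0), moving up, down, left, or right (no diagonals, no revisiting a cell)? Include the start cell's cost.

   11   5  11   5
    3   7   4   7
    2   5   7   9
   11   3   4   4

39

Best path: (0,3) (1,3) (1,2) (1,1) (1,0) (2,0) (3,0)
Cost: 5 + 7 + 4 + 7 + 3 + 2 + 11 = 39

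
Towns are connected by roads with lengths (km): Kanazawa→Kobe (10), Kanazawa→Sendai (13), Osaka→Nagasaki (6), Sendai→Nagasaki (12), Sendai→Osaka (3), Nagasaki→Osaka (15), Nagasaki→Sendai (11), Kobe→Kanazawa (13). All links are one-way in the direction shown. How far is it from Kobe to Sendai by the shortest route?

Paths from Kobe to Sendai:
Kobe-Kanazawa-Sendai: 13 + 13 = 26
The minimum is 26 km.

26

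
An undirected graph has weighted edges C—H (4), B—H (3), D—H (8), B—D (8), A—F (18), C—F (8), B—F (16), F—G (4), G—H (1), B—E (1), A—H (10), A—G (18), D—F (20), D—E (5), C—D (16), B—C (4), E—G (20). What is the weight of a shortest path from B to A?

13

Checking several routes:
B - E - D - H - A: 1 + 5 + 8 + 10 = 24
B - H - G - F - A: 3 + 1 + 4 + 18 = 26
B - C - H - A: 4 + 4 + 10 = 18
B - H - A: 3 + 10 = 13
B - D - H - A: 8 + 8 + 10 = 26
B - H - G - A: 3 + 1 + 18 = 22
The minimum is 13.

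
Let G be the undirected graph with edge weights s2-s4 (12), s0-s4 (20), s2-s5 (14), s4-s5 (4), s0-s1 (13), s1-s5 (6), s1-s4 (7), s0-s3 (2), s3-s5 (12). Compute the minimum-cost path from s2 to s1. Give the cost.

A few of the s2→s1 routes:
s2→s5→s4→s1: 14 + 4 + 7 = 25
s2→s5→s3→s0→s1: 14 + 12 + 2 + 13 = 41
s2→s5→s1: 14 + 6 = 20
s2→s4→s1: 12 + 7 = 19
s2→s4→s5→s3→s0→s1: 12 + 4 + 12 + 2 + 13 = 43
s2→s4→s5→s1: 12 + 4 + 6 = 22
The minimum is 19.

19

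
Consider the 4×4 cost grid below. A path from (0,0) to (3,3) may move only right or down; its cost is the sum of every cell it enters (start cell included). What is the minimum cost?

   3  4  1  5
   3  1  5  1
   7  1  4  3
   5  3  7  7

Path (0,0) (1,0) (1,1) (2,1) (2,2) (2,3) (3,3): 3 + 3 + 1 + 1 + 4 + 3 + 7 = 22.

22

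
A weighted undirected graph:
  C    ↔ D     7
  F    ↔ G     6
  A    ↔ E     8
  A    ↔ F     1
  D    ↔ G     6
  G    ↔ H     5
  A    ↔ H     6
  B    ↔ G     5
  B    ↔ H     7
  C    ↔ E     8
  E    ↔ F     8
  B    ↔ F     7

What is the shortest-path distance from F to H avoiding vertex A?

Paths from F to H avoiding A:
F - E - C - D - G - H: 8 + 8 + 7 + 6 + 5 = 34
F - E - C - D - G - B - H: 8 + 8 + 7 + 6 + 5 + 7 = 41
F - G - H: 6 + 5 = 11
F - G - B - H: 6 + 5 + 7 = 18
F - B - H: 7 + 7 = 14
F - B - G - H: 7 + 5 + 5 = 17
Shortest: 11.

11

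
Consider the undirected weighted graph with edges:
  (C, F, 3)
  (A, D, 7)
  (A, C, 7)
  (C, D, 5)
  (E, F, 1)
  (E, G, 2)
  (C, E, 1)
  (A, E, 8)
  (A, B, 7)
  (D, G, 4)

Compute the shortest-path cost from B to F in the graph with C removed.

Routes from B to F avoiding C:
B→A→E→F: 7 + 8 + 1 = 16
B→A→D→G→E→F: 7 + 7 + 4 + 2 + 1 = 21
Best route has total 16.

16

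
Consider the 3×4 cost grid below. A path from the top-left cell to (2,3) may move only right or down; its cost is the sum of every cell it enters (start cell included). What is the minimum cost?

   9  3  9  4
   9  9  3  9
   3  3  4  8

Path [0,0]→[0,1]→[0,2]→[1,2]→[2,2]→[2,3]: 9 + 3 + 9 + 3 + 4 + 8 = 36.

36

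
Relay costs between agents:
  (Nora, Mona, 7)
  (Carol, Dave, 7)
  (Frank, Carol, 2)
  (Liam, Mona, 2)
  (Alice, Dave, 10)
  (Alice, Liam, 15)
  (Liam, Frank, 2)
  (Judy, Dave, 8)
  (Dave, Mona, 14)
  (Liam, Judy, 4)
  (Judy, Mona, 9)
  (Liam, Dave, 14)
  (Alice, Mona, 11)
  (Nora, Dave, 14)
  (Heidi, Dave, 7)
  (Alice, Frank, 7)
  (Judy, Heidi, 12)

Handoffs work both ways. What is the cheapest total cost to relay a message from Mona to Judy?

Some routes from Mona to Judy:
Mona → Liam → Judy: 2 + 4 = 6
Mona → Judy: 9
Mona → Liam → Frank → Carol → Dave → Judy: 2 + 2 + 2 + 7 + 8 = 21
Best route has total 6.

6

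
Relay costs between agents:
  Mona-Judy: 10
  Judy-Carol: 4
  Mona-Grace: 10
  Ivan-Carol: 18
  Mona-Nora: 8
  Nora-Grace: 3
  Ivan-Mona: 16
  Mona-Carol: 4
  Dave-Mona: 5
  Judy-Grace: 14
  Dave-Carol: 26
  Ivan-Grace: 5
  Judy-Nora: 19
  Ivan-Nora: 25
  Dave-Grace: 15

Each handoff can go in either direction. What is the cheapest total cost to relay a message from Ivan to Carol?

Comparing a few candidate routes:
Ivan -> Grace -> Judy -> Carol: 5 + 14 + 4 = 23
Ivan -> Carol: 18
Ivan -> Grace -> Nora -> Mona -> Carol: 5 + 3 + 8 + 4 = 20
Ivan -> Grace -> Mona -> Judy -> Carol: 5 + 10 + 10 + 4 = 29
Ivan -> Grace -> Mona -> Carol: 5 + 10 + 4 = 19
Ivan -> Mona -> Carol: 16 + 4 = 20
Shortest: 18.

18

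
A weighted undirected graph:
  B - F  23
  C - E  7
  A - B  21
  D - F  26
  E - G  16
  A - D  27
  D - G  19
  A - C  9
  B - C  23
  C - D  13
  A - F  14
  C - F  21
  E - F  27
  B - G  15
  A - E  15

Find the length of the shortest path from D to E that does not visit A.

20

Checking several routes:
D - C - E: 13 + 7 = 20
D - G - E: 19 + 16 = 35
D - F - E: 26 + 27 = 53
D - F - C - E: 26 + 21 + 7 = 54
Best route has total 20.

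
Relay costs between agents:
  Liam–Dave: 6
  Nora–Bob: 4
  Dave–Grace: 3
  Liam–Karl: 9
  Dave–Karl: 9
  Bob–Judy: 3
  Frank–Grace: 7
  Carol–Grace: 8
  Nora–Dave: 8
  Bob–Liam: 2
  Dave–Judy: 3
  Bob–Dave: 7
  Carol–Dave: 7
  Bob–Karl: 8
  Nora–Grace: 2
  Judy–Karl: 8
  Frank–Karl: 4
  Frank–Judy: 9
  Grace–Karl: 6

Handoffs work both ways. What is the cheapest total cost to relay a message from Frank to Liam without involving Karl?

14

Some routes from Frank to Liam avoiding Karl:
Frank-Judy-Dave-Liam: 9 + 3 + 6 = 18
Frank-Grace-Nora-Bob-Liam: 7 + 2 + 4 + 2 = 15
Frank-Judy-Bob-Liam: 9 + 3 + 2 = 14
Frank-Grace-Dave-Liam: 7 + 3 + 6 = 16
The minimum is 14.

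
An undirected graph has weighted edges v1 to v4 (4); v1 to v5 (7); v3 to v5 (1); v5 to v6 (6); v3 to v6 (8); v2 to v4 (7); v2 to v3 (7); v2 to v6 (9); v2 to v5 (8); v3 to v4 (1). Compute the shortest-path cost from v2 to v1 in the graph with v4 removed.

A few of the v2→v1 routes:
v2 → v5 → v1: 8 + 7 = 15
v2 → v6 → v5 → v1: 9 + 6 + 7 = 22
v2 → v3 → v5 → v1: 7 + 1 + 7 = 15
Best route has total 15.

15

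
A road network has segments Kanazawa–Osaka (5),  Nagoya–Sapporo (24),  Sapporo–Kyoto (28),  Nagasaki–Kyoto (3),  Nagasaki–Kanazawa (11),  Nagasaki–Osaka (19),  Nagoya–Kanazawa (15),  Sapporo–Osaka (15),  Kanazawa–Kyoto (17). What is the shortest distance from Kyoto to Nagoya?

A few of the Kyoto→Nagoya routes:
Kyoto - Kanazawa - Nagoya: 17 + 15 = 32
Kyoto - Nagasaki - Kanazawa - Nagoya: 3 + 11 + 15 = 29
Kyoto - Nagasaki - Osaka - Kanazawa - Nagoya: 3 + 19 + 5 + 15 = 42
Best route has total 29 km.

29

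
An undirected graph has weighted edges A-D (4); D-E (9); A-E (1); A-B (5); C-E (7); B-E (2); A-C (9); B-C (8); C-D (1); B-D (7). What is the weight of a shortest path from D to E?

5

Comparing a few candidate routes:
D→E: 9
D→C→B→E: 1 + 8 + 2 = 11
D→C→A→E: 1 + 9 + 1 = 11
D→A→E: 4 + 1 = 5
D→C→E: 1 + 7 = 8
D→B→E: 7 + 2 = 9
Best route has total 5.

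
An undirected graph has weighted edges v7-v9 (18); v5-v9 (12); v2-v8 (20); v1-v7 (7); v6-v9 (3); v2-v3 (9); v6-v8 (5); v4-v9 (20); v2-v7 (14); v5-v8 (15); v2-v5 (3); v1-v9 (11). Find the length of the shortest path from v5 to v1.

23

Some routes from v5 to v1:
v5 - v9 - v7 - v1: 12 + 18 + 7 = 37
v5 - v8 - v6 - v9 - v1: 15 + 5 + 3 + 11 = 34
v5 - v2 - v8 - v6 - v9 - v1: 3 + 20 + 5 + 3 + 11 = 42
v5 - v2 - v7 - v9 - v1: 3 + 14 + 18 + 11 = 46
v5 - v2 - v7 - v1: 3 + 14 + 7 = 24
v5 - v9 - v1: 12 + 11 = 23
Best route has total 23.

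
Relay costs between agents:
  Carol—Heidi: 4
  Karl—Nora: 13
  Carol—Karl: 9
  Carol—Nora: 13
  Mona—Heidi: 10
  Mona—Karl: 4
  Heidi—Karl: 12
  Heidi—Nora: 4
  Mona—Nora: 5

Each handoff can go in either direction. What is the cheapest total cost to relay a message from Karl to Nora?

A few of the Karl→Nora routes:
Karl → Mona → Nora: 4 + 5 = 9
Karl → Nora: 13
Karl → Heidi → Nora: 12 + 4 = 16
Shortest: 9.

9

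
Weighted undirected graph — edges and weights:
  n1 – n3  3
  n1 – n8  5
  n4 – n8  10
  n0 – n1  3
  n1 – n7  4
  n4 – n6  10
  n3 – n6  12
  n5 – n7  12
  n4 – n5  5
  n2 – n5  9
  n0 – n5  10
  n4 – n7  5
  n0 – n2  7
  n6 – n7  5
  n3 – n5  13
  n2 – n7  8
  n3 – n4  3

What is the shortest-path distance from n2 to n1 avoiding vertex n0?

Comparing a few candidate routes:
n2 → n7 → n1: 8 + 4 = 12
n2 → n5 → n4 → n7 → n1: 9 + 5 + 5 + 4 = 23
n2 → n5 → n7 → n1: 9 + 12 + 4 = 25
n2 → n7 → n4 → n3 → n1: 8 + 5 + 3 + 3 = 19
n2 → n5 → n4 → n3 → n1: 9 + 5 + 3 + 3 = 20
Shortest: 12.

12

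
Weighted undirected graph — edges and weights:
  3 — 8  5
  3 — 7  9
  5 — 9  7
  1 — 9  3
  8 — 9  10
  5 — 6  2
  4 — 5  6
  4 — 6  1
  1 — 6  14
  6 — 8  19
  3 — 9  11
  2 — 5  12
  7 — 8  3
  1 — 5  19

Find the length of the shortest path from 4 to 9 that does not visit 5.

Paths from 4 to 9 avoiding 5:
4 -> 6 -> 8 -> 7 -> 3 -> 9: 1 + 19 + 3 + 9 + 11 = 43
4 -> 6 -> 8 -> 3 -> 9: 1 + 19 + 5 + 11 = 36
4 -> 6 -> 1 -> 9: 1 + 14 + 3 = 18
4 -> 6 -> 8 -> 9: 1 + 19 + 10 = 30
Best route has total 18.

18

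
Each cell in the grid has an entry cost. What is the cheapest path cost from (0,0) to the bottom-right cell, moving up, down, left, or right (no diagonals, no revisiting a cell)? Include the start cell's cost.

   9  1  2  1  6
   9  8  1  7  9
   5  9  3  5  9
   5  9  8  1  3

Cheapest: [0,0]→[0,1]→[0,2]→[1,2]→[2,2]→[2,3]→[3,3]→[3,4]
  9 + 1 + 2 + 1 + 3 + 5 + 1 + 3 = 25

25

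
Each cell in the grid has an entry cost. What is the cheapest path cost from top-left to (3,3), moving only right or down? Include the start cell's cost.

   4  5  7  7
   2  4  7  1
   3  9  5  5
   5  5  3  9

31

Path [0,0] [1,0] [2,0] [3,0] [3,1] [3,2] [3,3]: 4 + 2 + 3 + 5 + 5 + 3 + 9 = 31.
For comparison, the top-then-right route costs 38.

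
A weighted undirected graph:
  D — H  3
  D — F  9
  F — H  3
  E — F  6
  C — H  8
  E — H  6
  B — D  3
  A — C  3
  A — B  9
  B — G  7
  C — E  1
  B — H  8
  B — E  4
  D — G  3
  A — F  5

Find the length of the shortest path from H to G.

6

A few of the H→G routes:
H→B→D→G: 8 + 3 + 3 = 14
H→D→B→G: 3 + 3 + 7 = 13
H→D→G: 3 + 3 = 6
Best route has total 6.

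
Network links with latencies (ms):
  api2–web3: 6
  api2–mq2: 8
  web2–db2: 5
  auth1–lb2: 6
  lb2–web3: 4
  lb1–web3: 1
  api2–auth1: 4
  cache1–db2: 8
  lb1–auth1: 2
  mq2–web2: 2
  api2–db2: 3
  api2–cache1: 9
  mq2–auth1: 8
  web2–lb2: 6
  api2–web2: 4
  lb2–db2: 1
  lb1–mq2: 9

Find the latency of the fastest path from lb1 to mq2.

9

Some routes from lb1 to mq2:
lb1 - auth1 - mq2: 2 + 8 = 10
lb1 - auth1 - api2 - web2 - mq2: 2 + 4 + 4 + 2 = 12
lb1 - web3 - api2 - web2 - mq2: 1 + 6 + 4 + 2 = 13
lb1 - mq2: 9
lb1 - web3 - lb2 - web2 - mq2: 1 + 4 + 6 + 2 = 13
The minimum is 9 ms.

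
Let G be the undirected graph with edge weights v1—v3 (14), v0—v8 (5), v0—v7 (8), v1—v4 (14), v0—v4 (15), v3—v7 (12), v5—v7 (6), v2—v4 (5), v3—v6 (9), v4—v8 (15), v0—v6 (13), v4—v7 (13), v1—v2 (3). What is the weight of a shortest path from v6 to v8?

Some routes from v6 to v8:
v6 - v0 - v8: 13 + 5 = 18
v6 - v3 - v7 - v4 - v8: 9 + 12 + 13 + 15 = 49
v6 - v3 - v1 - v2 - v4 - v8: 9 + 14 + 3 + 5 + 15 = 46
v6 - v0 - v4 - v8: 13 + 15 + 15 = 43
v6 - v3 - v7 - v0 - v8: 9 + 12 + 8 + 5 = 34
Best route has total 18.

18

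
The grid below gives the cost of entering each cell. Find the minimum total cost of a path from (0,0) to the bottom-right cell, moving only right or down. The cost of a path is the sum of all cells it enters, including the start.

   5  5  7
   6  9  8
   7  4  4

Path [0,0]→[1,0]→[2,0]→[2,1]→[2,2]: 5 + 6 + 7 + 4 + 4 = 26.
For comparison, the top-then-right route costs 29.

26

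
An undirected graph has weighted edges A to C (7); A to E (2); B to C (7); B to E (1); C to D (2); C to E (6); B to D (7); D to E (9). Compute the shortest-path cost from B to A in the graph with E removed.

Routes from B to A avoiding E:
B -> C -> A: 7 + 7 = 14
B -> D -> C -> A: 7 + 2 + 7 = 16
The minimum is 14.

14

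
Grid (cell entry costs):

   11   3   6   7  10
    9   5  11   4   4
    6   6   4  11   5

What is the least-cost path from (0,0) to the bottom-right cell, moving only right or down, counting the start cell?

Path [0,0] -> [0,1] -> [0,2] -> [0,3] -> [1,3] -> [1,4] -> [2,4]: 11 + 3 + 6 + 7 + 4 + 4 + 5 = 40.

40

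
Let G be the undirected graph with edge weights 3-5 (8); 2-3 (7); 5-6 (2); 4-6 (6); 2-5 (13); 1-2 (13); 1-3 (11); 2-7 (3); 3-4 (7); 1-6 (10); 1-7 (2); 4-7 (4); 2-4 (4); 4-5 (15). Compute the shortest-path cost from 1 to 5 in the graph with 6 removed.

Comparing a few candidate routes:
1 - 3 - 5: 11 + 8 = 19
1 - 7 - 2 - 3 - 5: 2 + 3 + 7 + 8 = 20
1 - 7 - 2 - 5: 2 + 3 + 13 = 18
The minimum is 18.

18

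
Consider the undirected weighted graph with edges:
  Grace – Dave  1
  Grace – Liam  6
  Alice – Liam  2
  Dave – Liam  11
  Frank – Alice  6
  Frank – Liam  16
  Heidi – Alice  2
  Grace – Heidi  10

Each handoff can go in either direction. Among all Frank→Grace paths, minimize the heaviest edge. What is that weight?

6

Comparing a few candidate routes:
Frank→Alice→Liam→Dave→Grace: max(6, 2, 11, 1) = 11
Frank→Alice→Heidi→Grace: max(6, 2, 10) = 10
Frank→Alice→Liam→Grace: max(6, 2, 6) = 6
Smallest bottleneck: 6.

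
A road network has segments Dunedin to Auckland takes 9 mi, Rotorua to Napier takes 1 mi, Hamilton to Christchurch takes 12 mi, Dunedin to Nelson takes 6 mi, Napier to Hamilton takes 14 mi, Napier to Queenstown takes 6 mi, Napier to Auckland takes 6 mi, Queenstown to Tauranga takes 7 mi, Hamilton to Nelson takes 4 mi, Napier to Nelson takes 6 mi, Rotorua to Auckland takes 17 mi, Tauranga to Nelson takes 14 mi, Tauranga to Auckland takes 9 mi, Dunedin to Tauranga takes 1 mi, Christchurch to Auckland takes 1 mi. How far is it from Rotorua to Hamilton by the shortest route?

Some routes from Rotorua to Hamilton:
Rotorua → Napier → Auckland → Christchurch → Hamilton: 1 + 6 + 1 + 12 = 20
Rotorua → Napier → Auckland → Tauranga → Dunedin → Nelson → Hamilton: 1 + 6 + 9 + 1 + 6 + 4 = 27
Rotorua → Napier → Queenstown → Tauranga → Dunedin → Nelson → Hamilton: 1 + 6 + 7 + 1 + 6 + 4 = 25
Rotorua → Napier → Hamilton: 1 + 14 = 15
Rotorua → Napier → Nelson → Hamilton: 1 + 6 + 4 = 11
Rotorua → Napier → Auckland → Dunedin → Nelson → Hamilton: 1 + 6 + 9 + 6 + 4 = 26
The minimum is 11 mi.

11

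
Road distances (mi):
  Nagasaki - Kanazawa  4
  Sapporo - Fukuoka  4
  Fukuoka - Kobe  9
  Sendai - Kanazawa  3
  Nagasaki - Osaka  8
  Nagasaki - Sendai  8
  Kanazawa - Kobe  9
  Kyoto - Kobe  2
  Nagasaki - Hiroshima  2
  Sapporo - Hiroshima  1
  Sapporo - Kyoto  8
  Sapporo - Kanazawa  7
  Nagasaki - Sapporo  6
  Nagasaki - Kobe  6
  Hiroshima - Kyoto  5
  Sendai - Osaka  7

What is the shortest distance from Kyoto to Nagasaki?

7

Some routes from Kyoto to Nagasaki:
Kyoto → Kobe → Nagasaki: 2 + 6 = 8
Kyoto → Sapporo → Hiroshima → Nagasaki: 8 + 1 + 2 = 11
Kyoto → Hiroshima → Nagasaki: 5 + 2 = 7
The minimum is 7 mi.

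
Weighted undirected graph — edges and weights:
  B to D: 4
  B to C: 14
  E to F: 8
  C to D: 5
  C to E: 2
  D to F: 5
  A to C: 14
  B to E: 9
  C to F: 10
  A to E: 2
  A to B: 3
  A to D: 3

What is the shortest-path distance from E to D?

5

Some routes from E to D:
E → C → D: 2 + 5 = 7
E → A → B → D: 2 + 3 + 4 = 9
E → B → D: 9 + 4 = 13
E → A → D: 2 + 3 = 5
E → F → D: 8 + 5 = 13
Best route has total 5.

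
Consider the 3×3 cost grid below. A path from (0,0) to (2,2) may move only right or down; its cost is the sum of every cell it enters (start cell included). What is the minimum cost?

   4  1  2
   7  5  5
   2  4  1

13

Best path: (0,0) → (0,1) → (0,2) → (1,2) → (2,2)
Cost: 4 + 1 + 2 + 5 + 1 = 13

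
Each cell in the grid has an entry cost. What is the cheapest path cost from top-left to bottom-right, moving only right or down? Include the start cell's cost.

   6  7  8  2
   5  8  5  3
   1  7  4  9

Take [0,0]→[1,0]→[2,0]→[2,1]→[2,2]→[2,3] for a total of 6 + 5 + 1 + 7 + 4 + 9 = 32.
For comparison, the top-then-right route costs 35.

32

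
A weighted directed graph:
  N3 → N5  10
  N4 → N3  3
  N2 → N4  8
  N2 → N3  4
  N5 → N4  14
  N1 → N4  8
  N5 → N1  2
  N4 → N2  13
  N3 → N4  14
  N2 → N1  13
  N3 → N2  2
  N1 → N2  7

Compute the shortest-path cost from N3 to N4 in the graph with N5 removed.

10

Candidate routes:
N3 -> N2 -> N4: 2 + 8 = 10
N3 -> N4: 14
N3 -> N2 -> N1 -> N4: 2 + 13 + 8 = 23
Shortest: 10.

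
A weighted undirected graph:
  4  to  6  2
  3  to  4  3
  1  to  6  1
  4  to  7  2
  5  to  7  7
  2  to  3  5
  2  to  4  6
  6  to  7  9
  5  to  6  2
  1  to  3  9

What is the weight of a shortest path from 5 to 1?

Checking several routes:
5→7→6→1: 7 + 9 + 1 = 17
5→6→1: 2 + 1 = 3
5→7→4→6→1: 7 + 2 + 2 + 1 = 12
5→6→4→3→1: 2 + 2 + 3 + 9 = 16
5→7→4→3→1: 7 + 2 + 3 + 9 = 21
Best route has total 3.

3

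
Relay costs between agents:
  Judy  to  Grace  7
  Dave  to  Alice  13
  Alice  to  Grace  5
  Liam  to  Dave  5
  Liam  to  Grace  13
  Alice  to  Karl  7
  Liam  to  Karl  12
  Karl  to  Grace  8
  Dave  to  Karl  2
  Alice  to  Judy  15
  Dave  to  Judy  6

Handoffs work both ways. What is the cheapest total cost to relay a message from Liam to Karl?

Comparing a few candidate routes:
Liam → Dave → Judy → Grace → Karl: 5 + 6 + 7 + 8 = 26
Liam → Dave → Alice → Karl: 5 + 13 + 7 = 25
Liam → Karl: 12
Liam → Dave → Karl: 5 + 2 = 7
Liam → Grace → Karl: 13 + 8 = 21
Liam → Grace → Alice → Karl: 13 + 5 + 7 = 25
Shortest: 7.

7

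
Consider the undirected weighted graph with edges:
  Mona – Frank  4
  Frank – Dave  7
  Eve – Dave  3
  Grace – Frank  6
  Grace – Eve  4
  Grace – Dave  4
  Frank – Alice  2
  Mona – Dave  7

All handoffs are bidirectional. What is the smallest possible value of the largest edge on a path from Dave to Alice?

6

Candidate routes:
Dave → Frank → Alice: max(7, 2) = 7
Dave → Grace → Frank → Alice: max(4, 6, 2) = 6
Dave → Eve → Grace → Frank → Alice: max(3, 4, 6, 2) = 6
Dave → Mona → Frank → Alice: max(7, 4, 2) = 7
Smallest bottleneck: 6.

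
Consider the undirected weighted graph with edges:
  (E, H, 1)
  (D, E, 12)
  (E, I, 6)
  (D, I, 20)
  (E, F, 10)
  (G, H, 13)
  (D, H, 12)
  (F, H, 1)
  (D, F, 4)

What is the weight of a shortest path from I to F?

8

A few of the I→F routes:
I→E→H→D→F: 6 + 1 + 12 + 4 = 23
I→D→F: 20 + 4 = 24
I→E→H→F: 6 + 1 + 1 = 8
I→E→F: 6 + 10 = 16
I→E→D→H→F: 6 + 12 + 12 + 1 = 31
I→E→D→F: 6 + 12 + 4 = 22
Best route has total 8.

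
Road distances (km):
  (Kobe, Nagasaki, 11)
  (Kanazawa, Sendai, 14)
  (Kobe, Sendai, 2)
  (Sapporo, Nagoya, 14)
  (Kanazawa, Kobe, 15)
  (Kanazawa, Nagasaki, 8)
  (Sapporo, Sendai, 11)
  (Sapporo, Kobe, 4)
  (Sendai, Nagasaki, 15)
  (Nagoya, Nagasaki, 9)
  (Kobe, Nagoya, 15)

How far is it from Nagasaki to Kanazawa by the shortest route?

8

Comparing a few candidate routes:
Nagasaki -> Kobe -> Sendai -> Kanazawa: 11 + 2 + 14 = 27
Nagasaki -> Kanazawa: 8
Nagasaki -> Kobe -> Kanazawa: 11 + 15 = 26
Nagasaki -> Sendai -> Kanazawa: 15 + 14 = 29
Nagasaki -> Sendai -> Kobe -> Kanazawa: 15 + 2 + 15 = 32
Nagasaki -> Nagoya -> Kobe -> Kanazawa: 9 + 15 + 15 = 39
Best route has total 8 km.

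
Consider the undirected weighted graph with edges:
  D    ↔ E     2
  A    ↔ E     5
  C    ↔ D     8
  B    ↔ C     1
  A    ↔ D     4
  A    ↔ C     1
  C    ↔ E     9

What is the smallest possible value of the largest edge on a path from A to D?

Some routes from A to D:
A→D: max(4) = 4
A→E→D: max(5, 2) = 5
A→C→D: max(1, 8) = 8
Smallest bottleneck: 4.

4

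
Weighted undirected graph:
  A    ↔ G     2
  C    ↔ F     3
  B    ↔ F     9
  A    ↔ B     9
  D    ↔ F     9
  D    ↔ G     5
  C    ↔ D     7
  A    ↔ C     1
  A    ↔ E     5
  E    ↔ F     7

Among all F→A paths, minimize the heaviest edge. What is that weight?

3

Some routes from F to A:
F - B - A: max(9, 9) = 9
F - C - A: max(3, 1) = 3
F - C - D - G - A: max(3, 7, 5, 2) = 7
F - E - A: max(7, 5) = 7
Best route has worst link 3.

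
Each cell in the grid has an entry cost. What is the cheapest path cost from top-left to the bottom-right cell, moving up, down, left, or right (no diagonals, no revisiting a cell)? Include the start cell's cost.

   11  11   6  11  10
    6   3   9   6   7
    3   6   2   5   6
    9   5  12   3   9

Best path: r0c0 r1c0 r1c1 r2c1 r2c2 r2c3 r3c3 r3c4
Cost: 11 + 6 + 3 + 6 + 2 + 5 + 3 + 9 = 45

45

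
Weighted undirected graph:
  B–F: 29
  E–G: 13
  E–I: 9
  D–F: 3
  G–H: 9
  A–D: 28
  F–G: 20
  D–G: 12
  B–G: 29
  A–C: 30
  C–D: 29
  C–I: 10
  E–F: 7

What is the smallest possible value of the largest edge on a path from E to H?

12

Comparing a few candidate routes:
E→F→B→G→H: max(7, 29, 29, 9) = 29
E→F→D→G→H: max(7, 3, 12, 9) = 12
E→G→H: max(13, 9) = 13
E→F→G→H: max(7, 20, 9) = 20
E→I→C→D→F→G→H: max(9, 10, 29, 3, 20, 9) = 29
E→I→C→D→F→B→G→H: max(9, 10, 29, 3, 29, 29, 9) = 29
Smallest bottleneck: 12.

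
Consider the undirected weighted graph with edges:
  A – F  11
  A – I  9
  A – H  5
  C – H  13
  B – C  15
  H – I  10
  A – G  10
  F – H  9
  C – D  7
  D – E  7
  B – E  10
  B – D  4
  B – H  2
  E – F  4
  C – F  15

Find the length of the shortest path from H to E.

Comparing a few candidate routes:
H → A → F → E: 5 + 11 + 4 = 20
H → F → E: 9 + 4 = 13
H → C → D → E: 13 + 7 + 7 = 27
H → B → E: 2 + 10 = 12
H → B → D → E: 2 + 4 + 7 = 13
Shortest: 12.

12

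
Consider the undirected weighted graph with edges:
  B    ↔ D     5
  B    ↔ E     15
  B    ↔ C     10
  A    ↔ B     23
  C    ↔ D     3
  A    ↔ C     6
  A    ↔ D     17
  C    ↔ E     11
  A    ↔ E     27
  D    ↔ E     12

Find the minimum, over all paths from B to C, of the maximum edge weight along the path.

5

Checking several routes:
B→E→D→C: max(15, 12, 3) = 15
B→C: max(10) = 10
B→E→D→A→C: max(15, 12, 17, 6) = 17
B→E→C: max(15, 11) = 15
B→D→C: max(5, 3) = 5
B→D→E→C: max(5, 12, 11) = 12
The minimum achievable maximum is 5.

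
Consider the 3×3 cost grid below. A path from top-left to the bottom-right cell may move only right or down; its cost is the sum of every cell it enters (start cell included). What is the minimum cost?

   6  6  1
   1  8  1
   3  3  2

Take [0,0]→[1,0]→[2,0]→[2,1]→[2,2] for a total of 6 + 1 + 3 + 3 + 2 = 15.
For comparison, the top-then-right route costs 16.

15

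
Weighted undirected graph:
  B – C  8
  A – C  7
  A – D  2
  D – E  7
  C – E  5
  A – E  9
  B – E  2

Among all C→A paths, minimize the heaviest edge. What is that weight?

7

A few of the C→A routes:
C→E→D→A: max(5, 7, 2) = 7
C→A: max(7) = 7
C→B→E→D→A: max(8, 2, 7, 2) = 8
Smallest bottleneck: 7.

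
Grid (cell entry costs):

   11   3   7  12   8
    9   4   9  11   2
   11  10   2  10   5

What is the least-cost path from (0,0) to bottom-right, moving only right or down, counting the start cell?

Best path: r0c0 r0c1 r1c1 r1c2 r2c2 r2c3 r2c4
Cost: 11 + 3 + 4 + 9 + 2 + 10 + 5 = 44
(Top row then right column would cost 48.)

44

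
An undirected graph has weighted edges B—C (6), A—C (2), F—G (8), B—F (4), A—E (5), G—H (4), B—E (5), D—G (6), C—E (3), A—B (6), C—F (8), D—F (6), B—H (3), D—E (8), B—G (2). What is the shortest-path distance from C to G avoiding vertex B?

A few of the C→G routes:
C - E - D - G: 3 + 8 + 6 = 17
C - F - D - G: 8 + 6 + 6 = 20
C - F - G: 8 + 8 = 16
Best route has total 16.

16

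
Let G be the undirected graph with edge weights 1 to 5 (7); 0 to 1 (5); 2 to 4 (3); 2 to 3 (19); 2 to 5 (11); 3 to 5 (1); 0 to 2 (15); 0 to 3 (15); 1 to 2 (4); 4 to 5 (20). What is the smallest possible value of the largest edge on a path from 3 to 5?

1

Checking several routes:
3-5: max(1) = 1
3-0-2-1-5: max(15, 15, 4, 7) = 15
3-0-1-2-5: max(15, 5, 4, 11) = 15
3-0-2-5: max(15, 15, 11) = 15
Best route has worst link 1.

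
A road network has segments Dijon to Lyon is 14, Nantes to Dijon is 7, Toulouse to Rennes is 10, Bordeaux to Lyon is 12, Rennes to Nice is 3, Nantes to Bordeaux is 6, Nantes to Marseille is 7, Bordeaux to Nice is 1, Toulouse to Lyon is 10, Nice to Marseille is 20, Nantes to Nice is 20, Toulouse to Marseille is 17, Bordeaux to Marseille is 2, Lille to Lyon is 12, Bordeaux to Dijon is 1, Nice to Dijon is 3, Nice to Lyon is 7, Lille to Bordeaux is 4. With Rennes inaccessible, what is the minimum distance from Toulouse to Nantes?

Some routes from Toulouse to Nantes avoiding Rennes:
Toulouse - Lyon - Nice - Dijon - Bordeaux - Nantes: 10 + 7 + 3 + 1 + 6 = 27
Toulouse - Lyon - Nice - Dijon - Nantes: 10 + 7 + 3 + 7 = 27
Toulouse - Marseille - Bordeaux - Nantes: 17 + 2 + 6 = 25
Toulouse - Lyon - Nice - Bordeaux - Nantes: 10 + 7 + 1 + 6 = 24
Toulouse - Marseille - Nantes: 17 + 7 = 24
Toulouse - Lyon - Nice - Bordeaux - Dijon - Nantes: 10 + 7 + 1 + 1 + 7 = 26
Best route has total 24.

24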